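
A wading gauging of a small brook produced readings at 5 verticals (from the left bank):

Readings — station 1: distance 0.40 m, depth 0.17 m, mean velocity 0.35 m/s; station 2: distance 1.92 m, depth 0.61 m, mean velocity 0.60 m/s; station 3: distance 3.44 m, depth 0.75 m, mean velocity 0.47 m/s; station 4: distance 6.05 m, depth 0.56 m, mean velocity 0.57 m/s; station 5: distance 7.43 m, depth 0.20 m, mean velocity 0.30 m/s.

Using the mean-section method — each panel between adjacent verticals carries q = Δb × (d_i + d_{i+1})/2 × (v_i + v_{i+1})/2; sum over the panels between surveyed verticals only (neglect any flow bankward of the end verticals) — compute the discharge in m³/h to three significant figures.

Panel 1-2: Δb = 1.52 m, d̄ = (0.17+0.61)/2 = 0.39, v̄ = (0.35+0.60)/2 = 0.475 → q = 1.52×0.39×0.475 = 0.2816 m³/s
Panel 2-3: Δb = 1.52 m, d̄ = (0.61+0.75)/2 = 0.68, v̄ = (0.60+0.47)/2 = 0.535 → q = 1.52×0.68×0.535 = 0.5530 m³/s
Panel 3-4: Δb = 2.61 m, d̄ = (0.75+0.56)/2 = 0.655, v̄ = (0.47+0.57)/2 = 0.52 → q = 2.61×0.655×0.52 = 0.8890 m³/s
Panel 4-5: Δb = 1.38 m, d̄ = (0.56+0.20)/2 = 0.38, v̄ = (0.57+0.30)/2 = 0.435 → q = 1.38×0.38×0.435 = 0.2281 m³/s
Q = Σ q = 1.952 m³/s
= 1.952 × 3600 = 7026 m³/h

7030 m³/h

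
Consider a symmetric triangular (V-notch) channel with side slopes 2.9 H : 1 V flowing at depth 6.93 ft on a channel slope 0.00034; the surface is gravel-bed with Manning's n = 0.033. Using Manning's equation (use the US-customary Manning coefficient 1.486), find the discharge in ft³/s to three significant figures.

255 ft³/s

A = z·y² = 2.9×6.93² = 139.3 ft²
P = 2y√(1+z²) = 2×6.93×√(1+2.9²) = 42.52 ft
R = A/P = 139.3/42.52 = 3.276 ft
Q = (1.486/n)·A·R^(2/3)·S^(1/2) = (1.486/0.033) × 139.3 × 3.276^(2/3) × 0.00034^(1/2) = 255.1 ft³/s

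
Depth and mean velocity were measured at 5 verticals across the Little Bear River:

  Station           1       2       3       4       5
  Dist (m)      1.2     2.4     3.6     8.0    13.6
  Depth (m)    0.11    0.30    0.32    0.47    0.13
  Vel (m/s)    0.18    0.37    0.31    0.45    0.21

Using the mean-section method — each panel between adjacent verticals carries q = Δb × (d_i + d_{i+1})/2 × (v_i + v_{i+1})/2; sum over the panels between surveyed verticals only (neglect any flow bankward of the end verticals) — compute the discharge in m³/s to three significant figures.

Panel 1-2: Δb = 1.2 m, d̄ = (0.11+0.30)/2 = 0.205, v̄ = (0.18+0.37)/2 = 0.275 → q = 1.2×0.205×0.275 = 0.06765 m³/s
Panel 2-3: Δb = 1.2 m, d̄ = (0.30+0.32)/2 = 0.31, v̄ = (0.37+0.31)/2 = 0.34 → q = 1.2×0.31×0.34 = 0.1265 m³/s
Panel 3-4: Δb = 4.4 m, d̄ = (0.32+0.47)/2 = 0.395, v̄ = (0.31+0.45)/2 = 0.38 → q = 4.4×0.395×0.38 = 0.6604 m³/s
Panel 4-5: Δb = 5.6 m, d̄ = (0.47+0.13)/2 = 0.3, v̄ = (0.45+0.21)/2 = 0.33 → q = 5.6×0.3×0.33 = 0.5544 m³/s
Q = Σ q = 1.409 m³/s

1.41 m³/s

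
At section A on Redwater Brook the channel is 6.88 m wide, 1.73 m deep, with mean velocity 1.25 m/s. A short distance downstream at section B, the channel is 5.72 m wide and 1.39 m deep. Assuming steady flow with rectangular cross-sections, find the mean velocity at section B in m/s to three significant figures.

Q = A₁V₁ = (6.88×1.73) × 1.25 = 14.88 m³/s
A₂ = 5.72 × 1.39 = 7.951 m²
V₂ = Q/A₂ = 14.88/7.951 = 1.871 m/s

1.87 m/s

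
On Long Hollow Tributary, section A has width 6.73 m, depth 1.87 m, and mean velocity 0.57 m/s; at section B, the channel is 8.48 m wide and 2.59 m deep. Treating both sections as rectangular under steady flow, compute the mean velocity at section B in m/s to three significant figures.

0.327 m/s

Q = A₁V₁ = (6.73×1.87) × 0.57 = 7.174 m³/s
A₂ = 8.48 × 2.59 = 21.96 m²
V₂ = Q/A₂ = 7.174/21.96 = 0.3266 m/s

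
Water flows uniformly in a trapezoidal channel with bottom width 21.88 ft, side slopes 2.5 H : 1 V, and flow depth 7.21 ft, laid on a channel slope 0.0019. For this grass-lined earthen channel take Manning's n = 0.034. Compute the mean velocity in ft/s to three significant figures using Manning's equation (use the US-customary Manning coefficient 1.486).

A = (b + z·y)·y = (21.88 + 2.5×7.21)×7.21 = 287.7 ft²
P = b + 2y√(1+z²) = 21.88 + 2×7.21×√(1+2.5²) = 60.71 ft
R = A/P = 287.7/60.71 = 4.739 ft
Q = (1.486/n)·A·R^(2/3)·S^(1/2) = (1.486/0.034) × 287.7 × 4.739^(2/3) × 0.0019^(1/2) = 1547 ft³/s
V = Q/A = 1547/287.7 = 5.375 ft/s

5.38 ft/s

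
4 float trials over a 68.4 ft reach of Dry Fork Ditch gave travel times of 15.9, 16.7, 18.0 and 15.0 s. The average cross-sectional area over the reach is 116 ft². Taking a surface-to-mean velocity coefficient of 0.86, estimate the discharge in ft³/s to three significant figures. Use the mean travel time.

416 ft³/s

t̄ = (15.9 + 16.7 + 18.0 + 15.0) / 4 = 16.4 s
v_surface = L / t̄ = 68.4 / 16.4 = 4.171 ft/s
v_mean = 0.86 × 4.171 = 3.587 ft/s
Q = A × v_mean = 116 × 3.587 = 416.1 ft³/s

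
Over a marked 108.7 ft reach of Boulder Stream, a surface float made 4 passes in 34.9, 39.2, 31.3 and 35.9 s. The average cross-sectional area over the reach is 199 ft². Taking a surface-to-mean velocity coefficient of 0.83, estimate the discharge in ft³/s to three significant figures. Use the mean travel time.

508 ft³/s

t̄ = (34.9 + 39.2 + 31.3 + 35.9) / 4 = 35.325 s
v_surface = L / t̄ = 108.7 / 35.325 = 3.077 ft/s
v_mean = 0.83 × 3.077 = 2.554 ft/s
Q = A × v_mean = 199 × 2.554 = 508.3 ft³/s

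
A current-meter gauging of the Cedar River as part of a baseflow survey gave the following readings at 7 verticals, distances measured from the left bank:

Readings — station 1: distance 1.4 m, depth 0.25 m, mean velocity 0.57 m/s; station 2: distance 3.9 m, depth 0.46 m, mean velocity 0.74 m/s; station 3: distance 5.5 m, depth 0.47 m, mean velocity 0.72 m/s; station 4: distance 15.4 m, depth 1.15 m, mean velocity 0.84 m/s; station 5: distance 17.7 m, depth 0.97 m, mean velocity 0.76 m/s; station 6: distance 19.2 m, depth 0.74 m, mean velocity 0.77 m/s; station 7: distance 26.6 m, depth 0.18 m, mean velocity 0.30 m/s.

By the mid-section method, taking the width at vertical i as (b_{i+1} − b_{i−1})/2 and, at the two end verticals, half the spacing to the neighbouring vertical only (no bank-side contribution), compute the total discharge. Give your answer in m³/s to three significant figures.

12.9 m³/s

w_1 = (3.9 − 1.4)/2 = 1.25 m; q_1 = 0.57 × 0.25 × 1.25 = 0.1781 m³/s
w_2 = (5.5 − 1.4)/2 = 2.05 m; q_2 = 0.74 × 0.46 × 2.05 = 0.6978 m³/s
w_3 = (15.4 − 3.9)/2 = 5.75 m; q_3 = 0.72 × 0.47 × 5.75 = 1.946 m³/s
w_4 = (17.7 − 5.5)/2 = 6.1 m; q_4 = 0.84 × 1.15 × 6.1 = 5.893 m³/s
w_5 = (19.2 − 15.4)/2 = 1.9 m; q_5 = 0.76 × 0.97 × 1.9 = 1.401 m³/s
w_6 = (26.6 − 17.7)/2 = 4.45 m; q_6 = 0.77 × 0.74 × 4.45 = 2.536 m³/s
w_7 = (26.6 − 19.2)/2 = 3.7 m; q_7 = 0.30 × 0.18 × 3.7 = 0.1998 m³/s
Q = Σ qᵢ = 12.85 m³/s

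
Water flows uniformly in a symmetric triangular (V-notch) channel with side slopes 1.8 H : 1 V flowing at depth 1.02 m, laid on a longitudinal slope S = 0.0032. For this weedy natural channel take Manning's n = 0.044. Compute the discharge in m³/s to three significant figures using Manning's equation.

A = z·y² = 1.8×1.02² = 1.873 m²
P = 2y√(1+z²) = 2×1.02×√(1+1.8²) = 4.201 m
R = A/P = 1.873/4.201 = 0.4458 m
Q = (1/n)·A·R^(2/3)·S^(1/2) = (1/0.044) × 1.873 × 0.4458^(2/3) × 0.0032^(1/2) = 1.405 m³/s

1.41 m³/s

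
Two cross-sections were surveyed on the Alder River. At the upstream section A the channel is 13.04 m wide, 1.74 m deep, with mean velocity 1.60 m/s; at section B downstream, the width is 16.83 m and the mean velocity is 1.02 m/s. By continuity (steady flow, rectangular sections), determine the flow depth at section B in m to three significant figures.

Q = A₁V₁ = (13.04×1.74) × 1.60 = 36.30 m³/s
d₂ = Q/(b₂ V₂) = 36.30/(16.83×1.02) = 2.115 m

2.11 m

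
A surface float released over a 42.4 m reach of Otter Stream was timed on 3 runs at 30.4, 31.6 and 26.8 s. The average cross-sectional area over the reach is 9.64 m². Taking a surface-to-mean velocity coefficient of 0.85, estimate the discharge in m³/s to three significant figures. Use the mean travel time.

t̄ = (30.4 + 31.6 + 26.8) / 3 = 29.6 s
v_surface = L / t̄ = 42.4 / 29.6 = 1.432 m/s
v_mean = 0.85 × 1.432 = 1.218 m/s
Q = A × v_mean = 9.64 × 1.218 = 11.74 m³/s

11.7 m³/s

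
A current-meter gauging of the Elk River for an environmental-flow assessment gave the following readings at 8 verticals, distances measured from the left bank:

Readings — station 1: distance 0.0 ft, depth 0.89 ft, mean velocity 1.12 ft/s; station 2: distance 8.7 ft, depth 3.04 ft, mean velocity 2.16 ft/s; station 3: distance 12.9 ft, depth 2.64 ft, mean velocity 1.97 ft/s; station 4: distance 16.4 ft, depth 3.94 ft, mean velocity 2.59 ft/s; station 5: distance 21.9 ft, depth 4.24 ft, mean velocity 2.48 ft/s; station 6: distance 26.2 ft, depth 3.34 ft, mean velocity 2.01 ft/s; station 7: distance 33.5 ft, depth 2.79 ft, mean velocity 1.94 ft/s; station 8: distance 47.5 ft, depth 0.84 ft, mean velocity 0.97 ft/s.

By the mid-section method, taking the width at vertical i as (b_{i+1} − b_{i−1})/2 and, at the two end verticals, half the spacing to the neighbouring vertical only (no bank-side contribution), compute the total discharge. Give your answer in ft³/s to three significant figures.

w_1 = (8.7 − 0.0)/2 = 4.35 ft; q_1 = 1.12 × 0.89 × 4.35 = 4.336 ft³/s
w_2 = (12.9 − 0.0)/2 = 6.45 ft; q_2 = 2.16 × 3.04 × 6.45 = 42.35 ft³/s
w_3 = (16.4 − 8.7)/2 = 3.85 ft; q_3 = 1.97 × 2.64 × 3.85 = 20.02 ft³/s
w_4 = (21.9 − 12.9)/2 = 4.5 ft; q_4 = 2.59 × 3.94 × 4.5 = 45.92 ft³/s
w_5 = (26.2 − 16.4)/2 = 4.9 ft; q_5 = 2.48 × 4.24 × 4.9 = 51.52 ft³/s
w_6 = (33.5 − 21.9)/2 = 5.8 ft; q_6 = 2.01 × 3.34 × 5.8 = 38.94 ft³/s
w_7 = (47.5 − 26.2)/2 = 10.65 ft; q_7 = 1.94 × 2.79 × 10.65 = 57.64 ft³/s
w_8 = (47.5 − 33.5)/2 = 7 ft; q_8 = 0.97 × 0.84 × 7 = 5.704 ft³/s
Q = Σ qᵢ = 266.4 ft³/s

266 ft³/s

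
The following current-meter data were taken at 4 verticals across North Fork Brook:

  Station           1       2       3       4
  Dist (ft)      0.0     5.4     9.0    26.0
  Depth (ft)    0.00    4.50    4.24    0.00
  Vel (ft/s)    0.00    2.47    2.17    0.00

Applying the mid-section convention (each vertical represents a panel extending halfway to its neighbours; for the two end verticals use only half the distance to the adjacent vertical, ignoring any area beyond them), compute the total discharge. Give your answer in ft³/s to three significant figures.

145 ft³/s

w_2 = (9.0 − 0.0)/2 = 4.5 ft; q_2 = 2.47 × 4.50 × 4.5 = 50.02 ft³/s
w_3 = (26.0 − 5.4)/2 = 10.3 ft; q_3 = 2.17 × 4.24 × 10.3 = 94.77 ft³/s
Stations 1, 4 contribute zero (depth or velocity is 0).
Q = Σ qᵢ = 144.8 ft³/s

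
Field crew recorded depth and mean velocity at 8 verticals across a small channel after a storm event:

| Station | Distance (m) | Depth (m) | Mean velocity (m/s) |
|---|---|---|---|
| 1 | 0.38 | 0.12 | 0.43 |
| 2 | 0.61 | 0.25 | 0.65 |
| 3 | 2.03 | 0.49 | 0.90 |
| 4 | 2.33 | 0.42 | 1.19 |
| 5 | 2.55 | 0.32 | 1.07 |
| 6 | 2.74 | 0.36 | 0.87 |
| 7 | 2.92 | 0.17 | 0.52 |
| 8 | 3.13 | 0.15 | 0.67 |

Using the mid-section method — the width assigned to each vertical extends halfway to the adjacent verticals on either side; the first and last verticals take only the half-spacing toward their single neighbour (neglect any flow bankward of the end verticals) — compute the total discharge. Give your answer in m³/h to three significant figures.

2900 m³/h

w_1 = (0.61 − 0.38)/2 = 0.115 m; q_1 = 0.43 × 0.12 × 0.115 = 0.005934 m³/s
w_2 = (2.03 − 0.38)/2 = 0.825 m; q_2 = 0.65 × 0.25 × 0.825 = 0.1341 m³/s
w_3 = (2.33 − 0.61)/2 = 0.86 m; q_3 = 0.90 × 0.49 × 0.86 = 0.3793 m³/s
w_4 = (2.55 − 2.03)/2 = 0.26 m; q_4 = 1.19 × 0.42 × 0.26 = 0.1299 m³/s
w_5 = (2.74 − 2.33)/2 = 0.205 m; q_5 = 1.07 × 0.32 × 0.205 = 0.07019 m³/s
w_6 = (2.92 − 2.55)/2 = 0.185 m; q_6 = 0.87 × 0.36 × 0.185 = 0.05794 m³/s
w_7 = (3.13 − 2.74)/2 = 0.195 m; q_7 = 0.52 × 0.17 × 0.195 = 0.01724 m³/s
w_8 = (3.13 − 2.92)/2 = 0.105 m; q_8 = 0.67 × 0.15 × 0.105 = 0.01055 m³/s
Q = Σ qᵢ = 0.8051 m³/s
= 0.8051 × 3600 = 2898 m³/h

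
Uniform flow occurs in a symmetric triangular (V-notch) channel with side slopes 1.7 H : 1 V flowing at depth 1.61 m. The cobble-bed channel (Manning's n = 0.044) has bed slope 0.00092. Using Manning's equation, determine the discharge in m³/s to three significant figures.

2.38 m³/s

A = z·y² = 1.7×1.61² = 4.407 m²
P = 2y√(1+z²) = 2×1.61×√(1+1.7²) = 6.351 m
R = A/P = 4.407/6.351 = 0.6939 m
Q = (1/n)·A·R^(2/3)·S^(1/2) = (1/0.044) × 4.407 × 0.6939^(2/3) × 0.00092^(1/2) = 2.381 m³/s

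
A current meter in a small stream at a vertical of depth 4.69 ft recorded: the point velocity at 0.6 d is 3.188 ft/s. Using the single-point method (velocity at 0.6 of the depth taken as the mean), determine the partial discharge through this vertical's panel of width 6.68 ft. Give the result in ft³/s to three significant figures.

99.9 ft³/s

v̄ = v₀.₆ = 3.188 ft/s
q = v̄ × d × w = 3.188 × 4.69 × 6.68 = 99.88 ft³/s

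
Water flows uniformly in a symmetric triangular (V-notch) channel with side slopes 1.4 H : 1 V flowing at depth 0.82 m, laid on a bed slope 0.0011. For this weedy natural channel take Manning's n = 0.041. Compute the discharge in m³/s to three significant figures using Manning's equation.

A = z·y² = 1.4×0.82² = 0.9414 m²
P = 2y√(1+z²) = 2×0.82×√(1+1.4²) = 2.822 m
R = A/P = 0.9414/2.822 = 0.3336 m
Q = (1/n)·A·R^(2/3)·S^(1/2) = (1/0.041) × 0.9414 × 0.3336^(2/3) × 0.0011^(1/2) = 0.3663 m³/s

0.366 m³/s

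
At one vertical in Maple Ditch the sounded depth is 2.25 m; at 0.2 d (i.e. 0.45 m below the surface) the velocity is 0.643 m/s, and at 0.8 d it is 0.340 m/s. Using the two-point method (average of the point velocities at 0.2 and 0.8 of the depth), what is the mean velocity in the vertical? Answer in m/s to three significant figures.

0.492 m/s

v̄ = (0.643 + 0.340) / 2 = 0.4915 m/s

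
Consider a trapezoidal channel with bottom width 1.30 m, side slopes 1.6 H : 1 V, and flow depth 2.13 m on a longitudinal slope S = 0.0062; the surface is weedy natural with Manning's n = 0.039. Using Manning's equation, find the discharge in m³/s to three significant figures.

21.2 m³/s

A = (b + z·y)·y = (1.30 + 1.6×2.13)×2.13 = 10.03 m²
P = b + 2y√(1+z²) = 1.30 + 2×2.13×√(1+1.6²) = 9.338 m
R = A/P = 10.03/9.338 = 1.074 m
Q = (1/n)·A·R^(2/3)·S^(1/2) = (1/0.039) × 10.03 × 1.074^(2/3) × 0.0062^(1/2) = 21.23 m³/s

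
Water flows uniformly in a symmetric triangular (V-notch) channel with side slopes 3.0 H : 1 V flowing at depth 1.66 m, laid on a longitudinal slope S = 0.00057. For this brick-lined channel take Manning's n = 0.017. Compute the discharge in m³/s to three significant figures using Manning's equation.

A = z·y² = 3.0×1.66² = 8.267 m²
P = 2y√(1+z²) = 2×1.66×√(1+3.0²) = 10.50 m
R = A/P = 8.267/10.50 = 0.7874 m
Q = (1/n)·A·R^(2/3)·S^(1/2) = (1/0.017) × 8.267 × 0.7874^(2/3) × 0.00057^(1/2) = 9.900 m³/s

9.90 m³/s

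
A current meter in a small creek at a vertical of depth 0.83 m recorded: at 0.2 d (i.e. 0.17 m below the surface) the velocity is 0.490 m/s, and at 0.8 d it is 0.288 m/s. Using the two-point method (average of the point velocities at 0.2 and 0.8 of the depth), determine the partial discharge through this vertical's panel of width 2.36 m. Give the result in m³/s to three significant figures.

v̄ = (0.490 + 0.288) / 2 = 0.3890 m/s
q = v̄ × d × w = 0.3890 × 0.83 × 2.36 = 0.7620 m³/s

0.762 m³/s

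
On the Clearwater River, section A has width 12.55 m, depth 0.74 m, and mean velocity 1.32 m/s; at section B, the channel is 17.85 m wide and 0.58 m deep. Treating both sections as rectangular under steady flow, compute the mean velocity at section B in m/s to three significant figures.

Q = A₁V₁ = (12.55×0.74) × 1.32 = 12.26 m³/s
A₂ = 17.85 × 0.58 = 10.35 m²
V₂ = Q/A₂ = 12.26/10.35 = 1.184 m/s

1.18 m/s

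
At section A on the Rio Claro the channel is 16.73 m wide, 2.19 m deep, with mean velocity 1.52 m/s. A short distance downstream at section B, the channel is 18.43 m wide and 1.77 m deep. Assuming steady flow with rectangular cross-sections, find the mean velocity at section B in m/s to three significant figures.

1.71 m/s

Q = A₁V₁ = (16.73×2.19) × 1.52 = 55.69 m³/s
A₂ = 18.43 × 1.77 = 32.62 m²
V₂ = Q/A₂ = 55.69/32.62 = 1.707 m/s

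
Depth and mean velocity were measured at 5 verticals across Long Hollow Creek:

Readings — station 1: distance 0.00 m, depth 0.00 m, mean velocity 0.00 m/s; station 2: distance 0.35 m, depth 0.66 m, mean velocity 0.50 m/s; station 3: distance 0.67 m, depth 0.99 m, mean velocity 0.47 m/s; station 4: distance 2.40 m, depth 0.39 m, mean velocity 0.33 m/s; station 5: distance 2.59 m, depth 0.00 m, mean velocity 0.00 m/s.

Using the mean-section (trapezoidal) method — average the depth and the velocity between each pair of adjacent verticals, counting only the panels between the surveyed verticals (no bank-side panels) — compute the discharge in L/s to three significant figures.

Panel 1-2: Δb = 0.35 m, d̄ = (0.00+0.66)/2 = 0.33, v̄ = (0.00+0.50)/2 = 0.25 → q = 0.35×0.33×0.25 = 0.02888 m³/s
Panel 2-3: Δb = 0.32 m, d̄ = (0.66+0.99)/2 = 0.825, v̄ = (0.50+0.47)/2 = 0.485 → q = 0.32×0.825×0.485 = 0.1280 m³/s
Panel 3-4: Δb = 1.73 m, d̄ = (0.99+0.39)/2 = 0.69, v̄ = (0.47+0.33)/2 = 0.4 → q = 1.73×0.69×0.4 = 0.4775 m³/s
Panel 4-5: Δb = 0.19 m, d̄ = (0.39+0.00)/2 = 0.195, v̄ = (0.33+0.00)/2 = 0.165 → q = 0.19×0.195×0.165 = 0.006113 m³/s
Q = Σ q = 0.6405 m³/s
= 0.6405 × 1000 = 640.5 L/s

641 L/s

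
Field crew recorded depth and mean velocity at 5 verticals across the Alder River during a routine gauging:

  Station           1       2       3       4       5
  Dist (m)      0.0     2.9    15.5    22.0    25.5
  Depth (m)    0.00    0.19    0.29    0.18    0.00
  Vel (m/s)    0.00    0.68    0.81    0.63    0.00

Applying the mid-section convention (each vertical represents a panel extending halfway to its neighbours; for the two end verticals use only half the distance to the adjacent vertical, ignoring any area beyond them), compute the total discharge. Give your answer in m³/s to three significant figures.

w_2 = (15.5 − 0.0)/2 = 7.75 m; q_2 = 0.68 × 0.19 × 7.75 = 1.001 m³/s
w_3 = (22.0 − 2.9)/2 = 9.55 m; q_3 = 0.81 × 0.29 × 9.55 = 2.243 m³/s
w_4 = (25.5 − 15.5)/2 = 5 m; q_4 = 0.63 × 0.18 × 5 = 0.5670 m³/s
Stations 1, 5 contribute zero (depth or velocity is 0).
Q = Σ qᵢ = 3.812 m³/s

3.81 m³/s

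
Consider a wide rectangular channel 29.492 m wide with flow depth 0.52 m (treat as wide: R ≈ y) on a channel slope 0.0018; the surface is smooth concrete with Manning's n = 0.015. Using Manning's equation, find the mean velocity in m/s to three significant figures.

1.83 m/s

A = b·y = 29.492 × 0.52 = 15.34 m²
Wide channel: R ≈ y = 0.52 m
Q = (1/n)·A·R^(2/3)·S^(1/2) = (1/0.015) × 15.34 × 0.5200^(2/3) × 0.0018^(1/2) = 28.05 m³/s
V = Q/A = 28.05/15.34 = 1.829 m/s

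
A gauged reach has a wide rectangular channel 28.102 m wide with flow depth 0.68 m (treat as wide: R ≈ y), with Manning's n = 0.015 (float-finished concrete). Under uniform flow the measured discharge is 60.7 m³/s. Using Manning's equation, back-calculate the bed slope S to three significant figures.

A = b·y = 28.102 × 0.68 = 19.11 m²
Wide channel: R ≈ y = 0.68 m
S = (Q·n / (1·A·R^(2/3)))² = (60.7×0.015 / (1×19.11×0.7733))² = 0.003797

0.00380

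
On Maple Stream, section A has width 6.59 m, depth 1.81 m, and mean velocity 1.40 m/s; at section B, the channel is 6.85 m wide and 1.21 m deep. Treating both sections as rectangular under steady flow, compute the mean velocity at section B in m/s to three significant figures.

2.01 m/s

Q = A₁V₁ = (6.59×1.81) × 1.40 = 16.70 m³/s
A₂ = 6.85 × 1.21 = 8.289 m²
V₂ = Q/A₂ = 16.70/8.289 = 2.015 m/s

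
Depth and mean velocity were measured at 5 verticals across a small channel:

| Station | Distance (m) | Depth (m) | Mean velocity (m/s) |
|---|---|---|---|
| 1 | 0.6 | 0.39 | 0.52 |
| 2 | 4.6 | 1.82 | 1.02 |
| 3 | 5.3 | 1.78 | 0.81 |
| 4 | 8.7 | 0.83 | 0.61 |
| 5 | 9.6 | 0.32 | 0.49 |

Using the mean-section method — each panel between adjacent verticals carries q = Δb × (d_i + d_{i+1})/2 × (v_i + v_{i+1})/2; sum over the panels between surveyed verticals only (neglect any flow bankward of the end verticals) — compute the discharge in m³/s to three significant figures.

Panel 1-2: Δb = 4 m, d̄ = (0.39+1.82)/2 = 1.105, v̄ = (0.52+1.02)/2 = 0.77 → q = 4×1.105×0.77 = 3.403 m³/s
Panel 2-3: Δb = 0.7 m, d̄ = (1.82+1.78)/2 = 1.8, v̄ = (1.02+0.81)/2 = 0.915 → q = 0.7×1.8×0.915 = 1.153 m³/s
Panel 3-4: Δb = 3.4 m, d̄ = (1.78+0.83)/2 = 1.305, v̄ = (0.81+0.61)/2 = 0.71 → q = 3.4×1.305×0.71 = 3.150 m³/s
Panel 4-5: Δb = 0.9 m, d̄ = (0.83+0.32)/2 = 0.575, v̄ = (0.61+0.49)/2 = 0.55 → q = 0.9×0.575×0.55 = 0.2846 m³/s
Q = Σ q = 7.991 m³/s

7.99 m³/s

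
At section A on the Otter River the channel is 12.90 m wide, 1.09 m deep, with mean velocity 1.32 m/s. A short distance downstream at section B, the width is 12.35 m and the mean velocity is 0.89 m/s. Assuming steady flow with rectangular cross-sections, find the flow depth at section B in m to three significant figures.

1.69 m

Q = A₁V₁ = (12.90×1.09) × 1.32 = 18.56 m³/s
d₂ = Q/(b₂ V₂) = 18.56/(12.35×0.89) = 1.689 m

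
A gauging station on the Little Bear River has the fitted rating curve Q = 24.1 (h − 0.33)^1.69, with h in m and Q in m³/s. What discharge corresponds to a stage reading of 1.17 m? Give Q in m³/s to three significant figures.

Q = 24.1 × (1.17 − 0.33)^1.69 = 24.1 × 0.84^1.69 = 17.95 m³/s

17.9 m³/s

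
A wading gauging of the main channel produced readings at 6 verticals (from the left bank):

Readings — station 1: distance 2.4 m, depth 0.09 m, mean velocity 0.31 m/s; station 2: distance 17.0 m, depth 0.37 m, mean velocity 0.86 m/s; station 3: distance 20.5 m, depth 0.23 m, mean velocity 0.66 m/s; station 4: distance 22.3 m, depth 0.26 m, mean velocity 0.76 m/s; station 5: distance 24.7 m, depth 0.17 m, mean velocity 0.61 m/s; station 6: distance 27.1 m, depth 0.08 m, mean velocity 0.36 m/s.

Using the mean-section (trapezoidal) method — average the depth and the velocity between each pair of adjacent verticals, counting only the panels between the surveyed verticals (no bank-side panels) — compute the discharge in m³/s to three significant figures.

3.57 m³/s

Panel 1-2: Δb = 14.6 m, d̄ = (0.09+0.37)/2 = 0.23, v̄ = (0.31+0.86)/2 = 0.585 → q = 14.6×0.23×0.585 = 1.964 m³/s
Panel 2-3: Δb = 3.5 m, d̄ = (0.37+0.23)/2 = 0.3, v̄ = (0.86+0.66)/2 = 0.76 → q = 3.5×0.3×0.76 = 0.7980 m³/s
Panel 3-4: Δb = 1.8 m, d̄ = (0.23+0.26)/2 = 0.245, v̄ = (0.66+0.76)/2 = 0.71 → q = 1.8×0.245×0.71 = 0.3131 m³/s
Panel 4-5: Δb = 2.4 m, d̄ = (0.26+0.17)/2 = 0.215, v̄ = (0.76+0.61)/2 = 0.685 → q = 2.4×0.215×0.685 = 0.3535 m³/s
Panel 5-6: Δb = 2.4 m, d̄ = (0.17+0.08)/2 = 0.125, v̄ = (0.61+0.36)/2 = 0.485 → q = 2.4×0.125×0.485 = 0.1455 m³/s
Q = Σ q = 3.575 m³/s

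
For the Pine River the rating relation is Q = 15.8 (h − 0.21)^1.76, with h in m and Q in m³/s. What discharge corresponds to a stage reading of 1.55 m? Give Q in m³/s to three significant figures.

Q = 15.8 × (1.55 − 0.21)^1.76 = 15.8 × 1.34^1.76 = 26.45 m³/s

26.4 m³/s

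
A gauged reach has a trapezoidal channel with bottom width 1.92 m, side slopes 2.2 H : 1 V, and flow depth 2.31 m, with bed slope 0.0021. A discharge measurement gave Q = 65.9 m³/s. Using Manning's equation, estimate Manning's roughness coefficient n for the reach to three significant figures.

A = (b + z·y)·y = (1.92 + 2.2×2.31)×2.31 = 16.17 m²
P = b + 2y√(1+z²) = 1.92 + 2×2.31×√(1+2.2²) = 13.08 m
R = A/P = 16.17/13.08 = 1.236 m
n = (1/Q)·A·R^(2/3)·S^(1/2) = (1/65.9) × 16.17 × 1.152 × 0.04583 = 0.01296

0.0130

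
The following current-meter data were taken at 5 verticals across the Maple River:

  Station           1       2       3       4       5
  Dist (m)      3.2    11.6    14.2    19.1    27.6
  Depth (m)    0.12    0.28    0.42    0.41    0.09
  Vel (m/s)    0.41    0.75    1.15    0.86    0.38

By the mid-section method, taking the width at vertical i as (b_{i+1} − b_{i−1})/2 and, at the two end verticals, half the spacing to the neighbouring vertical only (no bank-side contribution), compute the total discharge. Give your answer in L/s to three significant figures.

5680 L/s

w_1 = (11.6 − 3.2)/2 = 4.2 m; q_1 = 0.41 × 0.12 × 4.2 = 0.2066 m³/s
w_2 = (14.2 − 3.2)/2 = 5.5 m; q_2 = 0.75 × 0.28 × 5.5 = 1.155 m³/s
w_3 = (19.1 − 11.6)/2 = 3.75 m; q_3 = 1.15 × 0.42 × 3.75 = 1.811 m³/s
w_4 = (27.6 − 14.2)/2 = 6.7 m; q_4 = 0.86 × 0.41 × 6.7 = 2.362 m³/s
w_5 = (27.6 − 19.1)/2 = 4.25 m; q_5 = 0.38 × 0.09 × 4.25 = 0.1454 m³/s
Q = Σ qᵢ = 5.681 m³/s
= 5.681 × 1000 = 5681 L/s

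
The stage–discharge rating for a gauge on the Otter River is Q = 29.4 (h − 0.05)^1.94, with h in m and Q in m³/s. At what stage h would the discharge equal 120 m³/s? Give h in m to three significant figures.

2.11 m

h − h₀ = (Q/C)^(1/b) = (120/29.4)^(1/1.94) = 2.065 m
h = 0.05 + 2.065 = 2.115 m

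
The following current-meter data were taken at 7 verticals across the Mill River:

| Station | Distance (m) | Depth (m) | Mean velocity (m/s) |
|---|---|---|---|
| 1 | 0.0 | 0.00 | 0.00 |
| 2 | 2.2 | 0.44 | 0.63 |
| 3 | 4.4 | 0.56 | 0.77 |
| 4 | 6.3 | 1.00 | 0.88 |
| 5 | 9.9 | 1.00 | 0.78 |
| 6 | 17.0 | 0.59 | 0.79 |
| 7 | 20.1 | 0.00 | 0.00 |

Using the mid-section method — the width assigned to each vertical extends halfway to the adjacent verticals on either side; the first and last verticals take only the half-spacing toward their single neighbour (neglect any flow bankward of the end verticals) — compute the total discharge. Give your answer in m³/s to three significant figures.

w_2 = (4.4 − 0.0)/2 = 2.2 m; q_2 = 0.63 × 0.44 × 2.2 = 0.6098 m³/s
w_3 = (6.3 − 2.2)/2 = 2.05 m; q_3 = 0.77 × 0.56 × 2.05 = 0.8840 m³/s
w_4 = (9.9 − 4.4)/2 = 2.75 m; q_4 = 0.88 × 1.00 × 2.75 = 2.420 m³/s
w_5 = (17.0 − 6.3)/2 = 5.35 m; q_5 = 0.78 × 1.00 × 5.35 = 4.173 m³/s
w_6 = (20.1 − 9.9)/2 = 5.1 m; q_6 = 0.79 × 0.59 × 5.1 = 2.377 m³/s
Stations 1, 7 contribute zero (depth or velocity is 0).
Q = Σ qᵢ = 10.46 m³/s

10.5 m³/s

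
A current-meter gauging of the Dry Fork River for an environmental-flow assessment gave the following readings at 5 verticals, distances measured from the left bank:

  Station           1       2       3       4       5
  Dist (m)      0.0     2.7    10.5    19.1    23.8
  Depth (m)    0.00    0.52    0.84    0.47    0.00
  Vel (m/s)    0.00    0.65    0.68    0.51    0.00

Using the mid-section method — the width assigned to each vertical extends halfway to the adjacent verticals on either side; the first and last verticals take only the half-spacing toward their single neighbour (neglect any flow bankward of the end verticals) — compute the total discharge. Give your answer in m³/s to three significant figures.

w_2 = (10.5 − 0.0)/2 = 5.25 m; q_2 = 0.65 × 0.52 × 5.25 = 1.775 m³/s
w_3 = (19.1 − 2.7)/2 = 8.2 m; q_3 = 0.68 × 0.84 × 8.2 = 4.684 m³/s
w_4 = (23.8 − 10.5)/2 = 6.65 m; q_4 = 0.51 × 0.47 × 6.65 = 1.594 m³/s
Stations 1, 5 contribute zero (depth or velocity is 0).
Q = Σ qᵢ = 8.052 m³/s

8.05 m³/s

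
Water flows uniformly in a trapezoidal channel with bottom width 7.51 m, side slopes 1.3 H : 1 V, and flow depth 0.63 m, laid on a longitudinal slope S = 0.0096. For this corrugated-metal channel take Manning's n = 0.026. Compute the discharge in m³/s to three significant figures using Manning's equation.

A = (b + z·y)·y = (7.51 + 1.3×0.63)×0.63 = 5.247 m²
P = b + 2y√(1+z²) = 7.51 + 2×0.63×√(1+1.3²) = 9.577 m
R = A/P = 5.247/9.577 = 0.5479 m
Q = (1/n)·A·R^(2/3)·S^(1/2) = (1/0.026) × 5.247 × 0.5479^(2/3) × 0.0096^(1/2) = 13.24 m³/s

13.2 m³/s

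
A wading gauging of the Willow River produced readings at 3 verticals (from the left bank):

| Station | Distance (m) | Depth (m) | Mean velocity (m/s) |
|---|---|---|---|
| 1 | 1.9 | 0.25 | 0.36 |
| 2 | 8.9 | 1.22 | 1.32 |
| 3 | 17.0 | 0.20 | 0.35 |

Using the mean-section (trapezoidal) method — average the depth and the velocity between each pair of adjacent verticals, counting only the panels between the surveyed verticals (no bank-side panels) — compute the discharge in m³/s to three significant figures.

Panel 1-2: Δb = 7 m, d̄ = (0.25+1.22)/2 = 0.735, v̄ = (0.36+1.32)/2 = 0.84 → q = 7×0.735×0.84 = 4.322 m³/s
Panel 2-3: Δb = 8.1 m, d̄ = (1.22+0.20)/2 = 0.71, v̄ = (1.32+0.35)/2 = 0.835 → q = 8.1×0.71×0.835 = 4.802 m³/s
Q = Σ q = 9.124 m³/s

9.12 m³/s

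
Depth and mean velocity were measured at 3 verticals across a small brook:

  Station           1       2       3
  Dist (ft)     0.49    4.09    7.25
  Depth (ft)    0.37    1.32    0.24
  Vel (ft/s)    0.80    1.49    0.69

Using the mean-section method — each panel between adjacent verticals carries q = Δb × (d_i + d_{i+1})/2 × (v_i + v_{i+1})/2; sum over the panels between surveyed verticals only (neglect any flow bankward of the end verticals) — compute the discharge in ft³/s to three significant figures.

6.17 ft³/s

Panel 1-2: Δb = 3.6 ft, d̄ = (0.37+1.32)/2 = 0.845, v̄ = (0.80+1.49)/2 = 1.145 → q = 3.6×0.845×1.145 = 3.483 ft³/s
Panel 2-3: Δb = 3.16 ft, d̄ = (1.32+0.24)/2 = 0.78, v̄ = (1.49+0.69)/2 = 1.09 → q = 3.16×0.78×1.09 = 2.687 ft³/s
Q = Σ q = 6.170 ft³/s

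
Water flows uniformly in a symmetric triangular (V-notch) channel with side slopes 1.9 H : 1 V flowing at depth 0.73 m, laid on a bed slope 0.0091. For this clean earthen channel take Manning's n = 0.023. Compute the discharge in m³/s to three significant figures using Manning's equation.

1.98 m³/s

A = z·y² = 1.9×0.73² = 1.013 m²
P = 2y√(1+z²) = 2×0.73×√(1+1.9²) = 3.135 m
R = A/P = 1.013/3.135 = 0.3230 m
Q = (1/n)·A·R^(2/3)·S^(1/2) = (1/0.023) × 1.013 × 0.3230^(2/3) × 0.0091^(1/2) = 1.977 m³/s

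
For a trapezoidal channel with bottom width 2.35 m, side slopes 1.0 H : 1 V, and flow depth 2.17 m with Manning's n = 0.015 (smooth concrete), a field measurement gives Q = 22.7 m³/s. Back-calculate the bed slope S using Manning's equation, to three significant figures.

A = (b + z·y)·y = (2.35 + 1.0×2.17)×2.17 = 9.808 m²
P = b + 2y√(1+z²) = 2.35 + 2×2.17×√(1+1.0²) = 8.488 m
R = A/P = 9.808/8.488 = 1.156 m
S = (Q·n / (1·A·R^(2/3)))² = (22.7×0.015 / (1×9.808×1.101))² = 0.0009938

0.000994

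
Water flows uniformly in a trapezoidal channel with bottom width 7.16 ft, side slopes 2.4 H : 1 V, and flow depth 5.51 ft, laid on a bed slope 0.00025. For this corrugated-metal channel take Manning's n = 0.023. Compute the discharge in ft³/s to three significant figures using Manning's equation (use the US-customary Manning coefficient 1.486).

A = (b + z·y)·y = (7.16 + 2.4×5.51)×5.51 = 112.3 ft²
P = b + 2y√(1+z²) = 7.16 + 2×5.51×√(1+2.4²) = 35.81 ft
R = A/P = 112.3/35.81 = 3.136 ft
Q = (1.486/n)·A·R^(2/3)·S^(1/2) = (1.486/0.023) × 112.3 × 3.136^(2/3) × 0.00025^(1/2) = 245.8 ft³/s

246 ft³/s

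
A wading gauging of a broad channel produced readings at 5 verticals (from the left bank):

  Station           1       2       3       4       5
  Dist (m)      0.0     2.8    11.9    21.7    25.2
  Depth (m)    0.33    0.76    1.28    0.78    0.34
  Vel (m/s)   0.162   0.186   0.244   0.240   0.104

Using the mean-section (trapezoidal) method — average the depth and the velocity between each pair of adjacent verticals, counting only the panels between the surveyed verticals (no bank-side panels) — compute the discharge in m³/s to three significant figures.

5.04 m³/s

Panel 1-2: Δb = 2.8 m, d̄ = (0.33+0.76)/2 = 0.545, v̄ = (0.162+0.186)/2 = 0.174 → q = 2.8×0.545×0.174 = 0.2655 m³/s
Panel 2-3: Δb = 9.1 m, d̄ = (0.76+1.28)/2 = 1.02, v̄ = (0.186+0.244)/2 = 0.215 → q = 9.1×1.02×0.215 = 1.996 m³/s
Panel 3-4: Δb = 9.8 m, d̄ = (1.28+0.78)/2 = 1.03, v̄ = (0.244+0.240)/2 = 0.242 → q = 9.8×1.03×0.242 = 2.443 m³/s
Panel 4-5: Δb = 3.5 m, d̄ = (0.78+0.34)/2 = 0.56, v̄ = (0.240+0.104)/2 = 0.172 → q = 3.5×0.56×0.172 = 0.3371 m³/s
Q = Σ q = 5.041 m³/s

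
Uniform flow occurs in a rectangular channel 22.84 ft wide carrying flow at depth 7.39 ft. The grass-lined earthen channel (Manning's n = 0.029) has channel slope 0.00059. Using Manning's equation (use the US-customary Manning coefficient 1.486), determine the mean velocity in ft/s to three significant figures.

A = b·y = 22.84 × 7.39 = 168.8 ft²
P = b + 2y = 22.84 + 2×7.39 = 37.62 ft
R = A/P = 168.8/37.62 = 4.487 ft
Q = (1.486/n)·A·R^(2/3)·S^(1/2) = (1.486/0.029) × 168.8 × 4.487^(2/3) × 0.00059^(1/2) = 571.5 ft³/s
V = Q/A = 571.5/168.8 = 3.386 ft/s

3.39 ft/s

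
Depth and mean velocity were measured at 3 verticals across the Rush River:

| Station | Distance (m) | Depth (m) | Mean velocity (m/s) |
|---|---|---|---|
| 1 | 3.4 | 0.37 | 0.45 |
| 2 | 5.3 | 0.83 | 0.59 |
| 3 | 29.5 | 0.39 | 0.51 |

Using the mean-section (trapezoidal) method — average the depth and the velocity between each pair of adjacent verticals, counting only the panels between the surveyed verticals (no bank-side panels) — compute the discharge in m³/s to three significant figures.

8.71 m³/s

Panel 1-2: Δb = 1.9 m, d̄ = (0.37+0.83)/2 = 0.6, v̄ = (0.45+0.59)/2 = 0.52 → q = 1.9×0.6×0.52 = 0.5928 m³/s
Panel 2-3: Δb = 24.2 m, d̄ = (0.83+0.39)/2 = 0.61, v̄ = (0.59+0.51)/2 = 0.55 → q = 24.2×0.61×0.55 = 8.119 m³/s
Q = Σ q = 8.712 m³/s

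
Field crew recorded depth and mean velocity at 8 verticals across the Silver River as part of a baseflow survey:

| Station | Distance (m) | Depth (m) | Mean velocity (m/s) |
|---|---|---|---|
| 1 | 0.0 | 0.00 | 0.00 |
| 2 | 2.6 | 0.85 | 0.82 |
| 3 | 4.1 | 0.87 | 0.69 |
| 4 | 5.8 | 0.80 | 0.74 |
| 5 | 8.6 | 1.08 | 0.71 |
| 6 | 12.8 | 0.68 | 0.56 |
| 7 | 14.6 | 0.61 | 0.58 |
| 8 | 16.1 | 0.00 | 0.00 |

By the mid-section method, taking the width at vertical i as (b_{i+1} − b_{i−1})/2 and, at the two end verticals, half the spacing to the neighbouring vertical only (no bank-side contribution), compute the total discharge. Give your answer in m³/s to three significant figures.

8.13 m³/s

w_2 = (4.1 − 0.0)/2 = 2.05 m; q_2 = 0.82 × 0.85 × 2.05 = 1.429 m³/s
w_3 = (5.8 − 2.6)/2 = 1.6 m; q_3 = 0.69 × 0.87 × 1.6 = 0.9605 m³/s
w_4 = (8.6 − 4.1)/2 = 2.25 m; q_4 = 0.74 × 0.80 × 2.25 = 1.332 m³/s
w_5 = (12.8 − 5.8)/2 = 3.5 m; q_5 = 0.71 × 1.08 × 3.5 = 2.684 m³/s
w_6 = (14.6 − 8.6)/2 = 3 m; q_6 = 0.56 × 0.68 × 3 = 1.142 m³/s
w_7 = (16.1 − 12.8)/2 = 1.65 m; q_7 = 0.58 × 0.61 × 1.65 = 0.5838 m³/s
Stations 1, 8 contribute zero (depth or velocity is 0).
Q = Σ qᵢ = 8.131 m³/s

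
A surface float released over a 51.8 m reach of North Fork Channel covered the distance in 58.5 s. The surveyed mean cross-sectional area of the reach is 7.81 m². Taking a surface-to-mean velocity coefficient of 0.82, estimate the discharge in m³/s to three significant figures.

5.67 m³/s

v_surface = L / t̄ = 51.8 / 58.5 = 0.8855 m/s
v_mean = 0.82 × 0.8855 = 0.7261 m/s
Q = A × v_mean = 7.81 × 0.7261 = 5.671 m³/s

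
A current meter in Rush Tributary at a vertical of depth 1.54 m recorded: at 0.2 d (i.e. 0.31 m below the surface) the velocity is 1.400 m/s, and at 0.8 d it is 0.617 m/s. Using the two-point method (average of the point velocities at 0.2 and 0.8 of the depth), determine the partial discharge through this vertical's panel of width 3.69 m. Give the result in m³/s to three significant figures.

5.73 m³/s

v̄ = (1.400 + 0.617) / 2 = 1.009 m/s
q = v̄ × d × w = 1.009 × 1.54 × 3.69 = 5.731 m³/s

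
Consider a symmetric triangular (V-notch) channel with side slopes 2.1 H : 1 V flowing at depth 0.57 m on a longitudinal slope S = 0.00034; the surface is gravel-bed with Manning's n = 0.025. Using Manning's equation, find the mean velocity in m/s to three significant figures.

0.298 m/s

A = z·y² = 2.1×0.57² = 0.6823 m²
P = 2y√(1+z²) = 2×0.57×√(1+2.1²) = 2.652 m
R = A/P = 0.6823/2.652 = 0.2573 m
Q = (1/n)·A·R^(2/3)·S^(1/2) = (1/0.025) × 0.6823 × 0.2573^(2/3) × 0.00034^(1/2) = 0.2036 m³/s
V = Q/A = 0.2036/0.6823 = 0.2984 m/s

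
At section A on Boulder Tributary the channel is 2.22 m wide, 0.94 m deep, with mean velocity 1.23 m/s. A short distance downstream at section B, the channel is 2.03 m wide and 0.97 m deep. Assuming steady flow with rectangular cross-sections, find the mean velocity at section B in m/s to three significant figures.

Q = A₁V₁ = (2.22×0.94) × 1.23 = 2.567 m³/s
A₂ = 2.03 × 0.97 = 1.969 m²
V₂ = Q/A₂ = 2.567/1.969 = 1.304 m/s

1.30 m/s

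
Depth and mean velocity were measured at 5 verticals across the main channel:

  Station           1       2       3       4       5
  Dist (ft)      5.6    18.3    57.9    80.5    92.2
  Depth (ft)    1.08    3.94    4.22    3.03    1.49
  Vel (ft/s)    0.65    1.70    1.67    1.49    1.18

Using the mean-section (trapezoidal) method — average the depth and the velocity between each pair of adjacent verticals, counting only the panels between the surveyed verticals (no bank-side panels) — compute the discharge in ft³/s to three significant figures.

474 ft³/s

Panel 1-2: Δb = 12.7 ft, d̄ = (1.08+3.94)/2 = 2.51, v̄ = (0.65+1.70)/2 = 1.175 → q = 12.7×2.51×1.175 = 37.46 ft³/s
Panel 2-3: Δb = 39.6 ft, d̄ = (3.94+4.22)/2 = 4.08, v̄ = (1.70+1.67)/2 = 1.685 → q = 39.6×4.08×1.685 = 272.2 ft³/s
Panel 3-4: Δb = 22.6 ft, d̄ = (4.22+3.03)/2 = 3.625, v̄ = (1.67+1.49)/2 = 1.58 → q = 22.6×3.625×1.58 = 129.4 ft³/s
Panel 4-5: Δb = 11.7 ft, d̄ = (3.03+1.49)/2 = 2.26, v̄ = (1.49+1.18)/2 = 1.335 → q = 11.7×2.26×1.335 = 35.30 ft³/s
Q = Σ q = 474.4 ft³/s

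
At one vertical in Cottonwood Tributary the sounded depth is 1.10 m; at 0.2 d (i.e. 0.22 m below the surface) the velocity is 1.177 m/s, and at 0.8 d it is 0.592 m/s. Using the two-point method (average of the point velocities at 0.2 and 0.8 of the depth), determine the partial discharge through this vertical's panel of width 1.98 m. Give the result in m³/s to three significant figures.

1.93 m³/s

v̄ = (1.177 + 0.592) / 2 = 0.8845 m/s
q = v̄ × d × w = 0.8845 × 1.10 × 1.98 = 1.926 m³/s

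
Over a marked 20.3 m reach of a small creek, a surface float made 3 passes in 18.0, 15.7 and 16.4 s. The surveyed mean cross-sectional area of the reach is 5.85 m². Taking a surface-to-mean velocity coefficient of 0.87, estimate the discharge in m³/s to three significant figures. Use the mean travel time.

t̄ = (18.0 + 15.7 + 16.4) / 3 = 16.7 s
v_surface = L / t̄ = 20.3 / 16.7 = 1.216 m/s
v_mean = 0.87 × 1.216 = 1.058 m/s
Q = A × v_mean = 5.85 × 1.058 = 6.187 m³/s

6.19 m³/s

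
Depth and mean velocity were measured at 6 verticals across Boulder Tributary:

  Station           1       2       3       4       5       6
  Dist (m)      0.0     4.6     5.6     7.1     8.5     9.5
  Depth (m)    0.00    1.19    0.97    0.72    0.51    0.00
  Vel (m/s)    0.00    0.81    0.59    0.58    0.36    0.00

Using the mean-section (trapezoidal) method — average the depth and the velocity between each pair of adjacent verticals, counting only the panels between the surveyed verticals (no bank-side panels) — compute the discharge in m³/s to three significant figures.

3.06 m³/s

Panel 1-2: Δb = 4.6 m, d̄ = (0.00+1.19)/2 = 0.595, v̄ = (0.00+0.81)/2 = 0.405 → q = 4.6×0.595×0.405 = 1.108 m³/s
Panel 2-3: Δb = 1 m, d̄ = (1.19+0.97)/2 = 1.08, v̄ = (0.81+0.59)/2 = 0.7 → q = 1×1.08×0.7 = 0.7560 m³/s
Panel 3-4: Δb = 1.5 m, d̄ = (0.97+0.72)/2 = 0.845, v̄ = (0.59+0.58)/2 = 0.585 → q = 1.5×0.845×0.585 = 0.7415 m³/s
Panel 4-5: Δb = 1.4 m, d̄ = (0.72+0.51)/2 = 0.615, v̄ = (0.58+0.36)/2 = 0.47 → q = 1.4×0.615×0.47 = 0.4047 m³/s
Panel 5-6: Δb = 1 m, d̄ = (0.51+0.00)/2 = 0.255, v̄ = (0.36+0.00)/2 = 0.18 → q = 1×0.255×0.18 = 0.04590 m³/s
Q = Σ q = 3.057 m³/s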